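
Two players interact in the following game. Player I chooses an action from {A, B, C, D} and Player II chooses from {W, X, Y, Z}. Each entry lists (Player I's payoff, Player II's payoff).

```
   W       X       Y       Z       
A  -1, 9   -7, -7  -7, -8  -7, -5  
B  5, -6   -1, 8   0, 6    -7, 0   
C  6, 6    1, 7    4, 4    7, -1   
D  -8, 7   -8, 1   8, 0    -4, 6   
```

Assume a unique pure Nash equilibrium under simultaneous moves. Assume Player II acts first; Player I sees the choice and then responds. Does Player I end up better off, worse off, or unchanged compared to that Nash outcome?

Backward induction with Player II moving first.
- W: Player I compares -1, 5, 6, -8 and picks C; Player II would get 6.
- X: Player I compares -7, -1, 1, -8 and picks C; Player II would get 7.
- Y: Player I compares -7, 0, 4, 8 and picks D; Player II would get 0.
- Z: Player I compares -7, -7, 7, -4 and picks C; Player II would get -1.
Player II's induced payoffs are 6, 7, 0, -1, so Player II commits to X. Subgame-perfect outcome: (C, X) with payoffs (1, 7).
Now find the simultaneous Nash equilibrium.
Player I's best replies: W→C; X→C; Y→D; Z→C.
Player II's best replies: A→W; B→X; C→X; D→W.
The unique mutual best reply is (C, X), giving (1, 7).
Player I earns 1 sequentially versus 1 at the Nash outcome: unchanged.

unchanged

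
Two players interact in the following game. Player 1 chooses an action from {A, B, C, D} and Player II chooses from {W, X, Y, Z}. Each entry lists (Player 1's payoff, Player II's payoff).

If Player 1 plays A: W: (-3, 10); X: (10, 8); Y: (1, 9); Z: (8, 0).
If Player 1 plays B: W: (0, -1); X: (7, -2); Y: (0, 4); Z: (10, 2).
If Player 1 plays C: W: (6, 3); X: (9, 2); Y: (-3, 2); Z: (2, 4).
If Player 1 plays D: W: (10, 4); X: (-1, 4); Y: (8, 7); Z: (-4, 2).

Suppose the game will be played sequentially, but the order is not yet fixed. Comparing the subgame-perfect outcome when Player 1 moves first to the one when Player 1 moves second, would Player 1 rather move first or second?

second

If Player 1 leads: Player II's best replies are A→W, B→Y, C→Z, D→Y; Player 1's induced payoffs -3, 0, 2, 8; outcome (D, Y), payoffs (8, 7).
If Player II leads: Player 1's best replies are W→D, X→A, Y→D, Z→B; Player II's induced payoffs 4, 8, 7, 2; outcome (A, X), payoffs (10, 8).
Player 1 gets 8 moving first and 10 moving second, so Player 1 prefers to move second.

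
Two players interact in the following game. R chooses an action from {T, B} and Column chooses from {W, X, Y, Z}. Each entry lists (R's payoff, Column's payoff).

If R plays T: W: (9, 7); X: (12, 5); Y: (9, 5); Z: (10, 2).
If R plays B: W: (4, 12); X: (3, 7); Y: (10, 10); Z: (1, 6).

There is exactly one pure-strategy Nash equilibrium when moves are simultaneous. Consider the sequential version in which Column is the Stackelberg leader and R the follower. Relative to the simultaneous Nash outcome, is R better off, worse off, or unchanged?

Work backward from R's decision.
- W: R compares 9, 4 and picks T; Column would get 7.
- X: R compares 12, 3 and picks T; Column would get 5.
- Y: R compares 9, 10 and picks B; Column would get 10.
- Z: R compares 10, 1 and picks T; Column would get 2.
Column's induced payoffs are 7, 5, 10, 2, so Column commits to Y. Subgame-perfect outcome: (B, Y) with payoffs (10, 10).
For the simultaneous game, intersect best replies.
R's best replies: W→T; X→T; Y→B; Z→T.
Column's best replies: T→W; B→W.
The unique mutual best reply is (T, W), giving (9, 7).
R earns 10 sequentially versus 9 at the Nash outcome: better off.

better off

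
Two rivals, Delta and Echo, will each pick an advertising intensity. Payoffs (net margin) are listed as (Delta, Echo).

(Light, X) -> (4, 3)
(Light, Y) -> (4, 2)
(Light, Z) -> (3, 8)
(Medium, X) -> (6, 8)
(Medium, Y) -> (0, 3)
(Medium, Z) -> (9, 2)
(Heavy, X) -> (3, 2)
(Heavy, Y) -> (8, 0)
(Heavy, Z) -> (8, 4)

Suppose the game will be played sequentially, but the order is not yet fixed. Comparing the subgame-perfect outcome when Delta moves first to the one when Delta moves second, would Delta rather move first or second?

If Delta leads: Echo's best replies are Light→Z, Medium→X, Heavy→Z; Delta's induced payoffs 3, 6, 8; outcome (Heavy, Z), payoffs (8, 4).
If Echo leads: Delta's best replies are X→Medium, Y→Heavy, Z→Medium; Echo's induced payoffs 8, 0, 2; outcome (Medium, X), payoffs (6, 8).
Delta gets 8 moving first and 6 moving second, so Delta prefers to move first.

first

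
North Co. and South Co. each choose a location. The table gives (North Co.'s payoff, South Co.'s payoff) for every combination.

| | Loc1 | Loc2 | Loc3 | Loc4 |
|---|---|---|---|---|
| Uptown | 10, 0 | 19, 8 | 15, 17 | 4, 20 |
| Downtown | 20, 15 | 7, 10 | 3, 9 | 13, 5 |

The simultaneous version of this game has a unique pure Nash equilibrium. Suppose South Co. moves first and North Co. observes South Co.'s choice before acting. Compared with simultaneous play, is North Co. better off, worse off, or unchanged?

worse off

North Co. best-responds to each possible South Co. move:
- Loc1: BR = Downtown, leader payoff 15.
- Loc2: BR = Uptown, leader payoff 8.
- Loc3: BR = Uptown, leader payoff 17.
- Loc4: BR = Downtown, leader payoff 5.
Maximizing over 15, 8, 17, 5, South Co. chooses Loc3. Subgame-perfect outcome: (Uptown, Loc3) with payoffs (15, 17).
For the simultaneous game, intersect best replies.
North Co.'s best replies: Loc1→Downtown; Loc2→Uptown; Loc3→Uptown; Loc4→Downtown.
South Co.'s best replies: Uptown→Loc4; Downtown→Loc1.
The unique mutual best reply is (Downtown, Loc1), giving (20, 15).
North Co. earns 15 sequentially versus 20 at the Nash outcome: worse off.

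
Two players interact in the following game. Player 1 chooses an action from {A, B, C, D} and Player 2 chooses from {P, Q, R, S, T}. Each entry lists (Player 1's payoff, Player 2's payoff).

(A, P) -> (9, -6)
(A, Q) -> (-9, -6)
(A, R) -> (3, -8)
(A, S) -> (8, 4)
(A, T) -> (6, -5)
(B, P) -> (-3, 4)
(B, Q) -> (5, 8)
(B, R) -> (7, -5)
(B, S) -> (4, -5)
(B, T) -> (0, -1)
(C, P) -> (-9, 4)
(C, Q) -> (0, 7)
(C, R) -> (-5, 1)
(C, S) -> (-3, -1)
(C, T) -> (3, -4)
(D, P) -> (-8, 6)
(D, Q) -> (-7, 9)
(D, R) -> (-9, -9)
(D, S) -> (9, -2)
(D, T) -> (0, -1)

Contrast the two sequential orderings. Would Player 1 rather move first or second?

first

If Player 1 leads: Player 2's best replies are A→S, B→Q, C→Q, D→Q; Player 1's induced payoffs 8, 5, 0, -7; outcome (A, S), payoffs (8, 4).
If Player 2 leads: Player 1's best replies are P→A, Q→B, R→B, S→D, T→A; Player 2's induced payoffs -6, 8, -5, -2, -5; outcome (B, Q), payoffs (5, 8).
Player 1 gets 8 moving first and 5 moving second, so Player 1 prefers to move first.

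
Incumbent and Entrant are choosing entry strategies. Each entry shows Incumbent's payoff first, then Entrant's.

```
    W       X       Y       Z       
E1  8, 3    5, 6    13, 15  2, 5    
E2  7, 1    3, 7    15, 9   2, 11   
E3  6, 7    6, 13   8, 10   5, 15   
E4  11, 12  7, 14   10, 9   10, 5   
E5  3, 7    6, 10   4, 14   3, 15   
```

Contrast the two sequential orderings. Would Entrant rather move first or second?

If Incumbent leads: Entrant's best replies are E1→Y, E2→Z, E3→Z, E4→X, E5→Z; Incumbent's induced payoffs 13, 2, 5, 7, 3; outcome (E1, Y), payoffs (13, 15).
If Entrant leads: Incumbent's best replies are W→E4, X→E4, Y→E2, Z→E4; Entrant's induced payoffs 12, 14, 9, 5; outcome (E4, X), payoffs (7, 14).
Entrant gets 14 moving first and 15 moving second, so Entrant prefers to move second.

second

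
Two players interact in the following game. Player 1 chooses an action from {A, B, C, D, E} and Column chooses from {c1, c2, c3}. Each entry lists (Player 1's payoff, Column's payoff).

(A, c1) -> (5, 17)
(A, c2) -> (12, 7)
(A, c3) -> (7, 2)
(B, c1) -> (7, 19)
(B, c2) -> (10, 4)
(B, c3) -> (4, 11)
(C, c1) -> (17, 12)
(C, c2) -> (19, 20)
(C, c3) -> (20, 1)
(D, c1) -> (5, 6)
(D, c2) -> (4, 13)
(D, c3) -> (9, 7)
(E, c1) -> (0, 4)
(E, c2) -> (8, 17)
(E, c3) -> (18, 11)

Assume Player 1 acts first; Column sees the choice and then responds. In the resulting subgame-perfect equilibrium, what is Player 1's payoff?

Column best-responds to each possible Player 1 move:
- A: Column compares 17, 7, 2 and picks c1; Player 1 would get 5.
- B: Column compares 19, 4, 11 and picks c1; Player 1 would get 7.
- C: Column compares 12, 20, 1 and picks c2; Player 1 would get 19.
- D: Column compares 6, 13, 7 and picks c2; Player 1 would get 4.
- E: Column compares 4, 17, 11 and picks c2; Player 1 would get 8.
Maximizing over 5, 7, 19, 4, 8, Player 1 chooses C. Subgame-perfect outcome: (C, c2) with payoffs (19, 20).

19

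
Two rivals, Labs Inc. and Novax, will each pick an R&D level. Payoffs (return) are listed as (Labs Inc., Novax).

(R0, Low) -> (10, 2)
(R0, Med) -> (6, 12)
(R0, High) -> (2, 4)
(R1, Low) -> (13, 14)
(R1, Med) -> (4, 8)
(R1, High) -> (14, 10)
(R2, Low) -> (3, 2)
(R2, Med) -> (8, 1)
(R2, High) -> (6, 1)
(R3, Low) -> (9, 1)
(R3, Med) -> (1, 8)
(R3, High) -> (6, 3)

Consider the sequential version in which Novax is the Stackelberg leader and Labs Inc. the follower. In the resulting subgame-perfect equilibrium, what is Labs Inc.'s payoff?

13

Backward induction with Novax moving first.
- Low → Labs Inc. plays R1 (best of 10, 13, 3, 9); Novax gets 14.
- Med → Labs Inc. plays R2 (best of 6, 4, 8, 1); Novax gets 1.
- High → Labs Inc. plays R1 (best of 2, 14, 6, 6); Novax gets 10.
Maximizing over 14, 1, 10, Novax chooses Low. Subgame-perfect outcome: (R1, Low) with payoffs (13, 14).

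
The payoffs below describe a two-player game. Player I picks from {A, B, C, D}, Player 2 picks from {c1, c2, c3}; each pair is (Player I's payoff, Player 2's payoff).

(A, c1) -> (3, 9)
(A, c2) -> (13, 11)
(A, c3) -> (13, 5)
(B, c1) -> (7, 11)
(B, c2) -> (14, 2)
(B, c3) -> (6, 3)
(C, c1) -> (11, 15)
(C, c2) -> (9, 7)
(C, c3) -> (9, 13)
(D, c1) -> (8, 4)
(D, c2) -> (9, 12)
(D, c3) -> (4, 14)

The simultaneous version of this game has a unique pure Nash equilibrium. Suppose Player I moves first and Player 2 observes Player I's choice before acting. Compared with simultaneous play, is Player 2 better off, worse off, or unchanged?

worse off

Work backward from Player 2's decision.
- A: BR = c2, leader payoff 13.
- B: BR = c1, leader payoff 7.
- C: BR = c1, leader payoff 11.
- D: BR = c3, leader payoff 4.
Player I's induced payoffs are 13, 7, 11, 4, so Player I commits to A. Subgame-perfect outcome: (A, c2) with payoffs (13, 11).
Now find the simultaneous Nash equilibrium.
Player I's best replies: c1→C; c2→B; c3→A.
Player 2's best replies: A→c2; B→c1; C→c1; D→c3.
The unique mutual best reply is (C, c1), giving (11, 15).
Player 2 earns 11 sequentially versus 15 at the Nash outcome: worse off.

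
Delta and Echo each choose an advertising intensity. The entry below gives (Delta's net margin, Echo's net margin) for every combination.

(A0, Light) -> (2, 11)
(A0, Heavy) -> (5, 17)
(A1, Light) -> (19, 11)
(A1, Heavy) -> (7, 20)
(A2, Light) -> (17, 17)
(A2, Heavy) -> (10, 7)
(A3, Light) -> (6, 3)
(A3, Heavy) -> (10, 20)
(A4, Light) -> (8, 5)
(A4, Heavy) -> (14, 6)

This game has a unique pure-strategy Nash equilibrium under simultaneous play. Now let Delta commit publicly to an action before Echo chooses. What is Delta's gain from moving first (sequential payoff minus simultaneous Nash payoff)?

Backward induction with Delta moving first.
- A0: BR = Heavy, leader payoff 5.
- A1: BR = Heavy, leader payoff 7.
- A2: BR = Light, leader payoff 17.
- A3: BR = Heavy, leader payoff 10.
- A4: BR = Heavy, leader payoff 14.
Delta's induced payoffs are 5, 7, 17, 10, 14, so Delta commits to A2. Subgame-perfect outcome: (A2, Light) with payoffs (17, 17).
Now find the simultaneous Nash equilibrium.
Delta's best replies: Light→A1; Heavy→A4.
Echo's best replies: A0→Heavy; A1→Heavy; A2→Light; A3→Heavy; A4→Heavy.
Only (A4, Heavy) has each player best-responding; Nash payoffs (14, 6).
Delta's commitment gain: 17 − 14 = 3.

3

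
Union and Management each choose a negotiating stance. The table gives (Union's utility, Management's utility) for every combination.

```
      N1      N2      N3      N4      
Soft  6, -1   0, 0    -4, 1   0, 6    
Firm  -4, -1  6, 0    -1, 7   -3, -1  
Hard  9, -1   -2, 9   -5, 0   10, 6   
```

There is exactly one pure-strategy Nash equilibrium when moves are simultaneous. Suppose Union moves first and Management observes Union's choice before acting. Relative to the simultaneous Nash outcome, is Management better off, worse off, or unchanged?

worse off

Backward induction with Union moving first.
- Soft: BR = N4, leader payoff 0.
- Firm: BR = N3, leader payoff -1.
- Hard: BR = N2, leader payoff -2.
Union's induced payoffs are 0, -1, -2, so Union commits to Soft. Subgame-perfect outcome: (Soft, N4) with payoffs (0, 6).
Under simultaneous play:
Union's best replies: N1→Hard; N2→Firm; N3→Firm; N4→Hard.
Management's best replies: Soft→N4; Firm→N3; Hard→N2.
The unique mutual best reply is (Firm, N3), giving (-1, 7).
Management earns 6 sequentially versus 7 at the Nash outcome: worse off.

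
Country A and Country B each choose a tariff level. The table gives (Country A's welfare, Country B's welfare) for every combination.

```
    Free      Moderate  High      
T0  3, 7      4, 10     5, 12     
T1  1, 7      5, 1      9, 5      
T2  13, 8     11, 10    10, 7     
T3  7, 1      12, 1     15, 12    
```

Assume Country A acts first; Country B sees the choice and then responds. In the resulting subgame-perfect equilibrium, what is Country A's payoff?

Backward induction with Country A moving first.
- T0: Country B compares 7, 10, 12 and picks High; Country A would get 5.
- T1: Country B compares 7, 1, 5 and picks Free; Country A would get 1.
- T2: Country B compares 8, 10, 7 and picks Moderate; Country A would get 11.
- T3: Country B compares 1, 1, 12 and picks High; Country A would get 15.
Among 5, 1, 11, 15, the best is 15 at T3. Subgame-perfect outcome: (T3, High) with payoffs (15, 12).

15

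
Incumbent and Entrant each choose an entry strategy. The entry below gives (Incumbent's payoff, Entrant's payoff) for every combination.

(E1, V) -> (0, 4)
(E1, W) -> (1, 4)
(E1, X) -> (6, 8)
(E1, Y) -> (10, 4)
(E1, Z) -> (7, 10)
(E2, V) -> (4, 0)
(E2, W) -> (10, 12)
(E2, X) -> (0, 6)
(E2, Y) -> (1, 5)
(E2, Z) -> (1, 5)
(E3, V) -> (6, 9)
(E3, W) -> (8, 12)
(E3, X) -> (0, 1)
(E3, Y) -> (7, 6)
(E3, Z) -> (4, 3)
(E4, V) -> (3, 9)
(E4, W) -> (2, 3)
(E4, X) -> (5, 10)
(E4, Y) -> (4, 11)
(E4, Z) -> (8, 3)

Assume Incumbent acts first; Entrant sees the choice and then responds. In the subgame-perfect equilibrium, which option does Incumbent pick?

Backward induction with Incumbent moving first.
- E1 → Entrant plays Z (best of 4, 4, 8, 4, 10); Incumbent gets 7.
- E2 → Entrant plays W (best of 0, 12, 6, 5, 5); Incumbent gets 10.
- E3 → Entrant plays W (best of 9, 12, 1, 6, 3); Incumbent gets 8.
- E4 → Entrant plays Y (best of 9, 3, 10, 11, 3); Incumbent gets 4.
Incumbent's induced payoffs are 7, 10, 8, 4, so Incumbent commits to E2. Subgame-perfect outcome: (E2, W) with payoffs (10, 12).

E2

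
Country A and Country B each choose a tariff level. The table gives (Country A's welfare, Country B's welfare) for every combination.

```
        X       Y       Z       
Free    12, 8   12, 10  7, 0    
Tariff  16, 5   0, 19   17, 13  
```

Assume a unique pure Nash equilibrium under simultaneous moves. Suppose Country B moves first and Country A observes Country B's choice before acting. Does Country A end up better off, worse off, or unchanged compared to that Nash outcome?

Work backward from Country A's decision.
- X → Country A plays Tariff (best of 12, 16); Country B gets 5.
- Y → Country A plays Free (best of 12, 0); Country B gets 10.
- Z → Country A plays Tariff (best of 7, 17); Country B gets 13.
Maximizing over 5, 10, 13, Country B chooses Z. Subgame-perfect outcome: (Tariff, Z) with payoffs (17, 13).
Now find the simultaneous Nash equilibrium.
Country A's best replies: X→Tariff; Y→Free; Z→Tariff.
Country B's best replies: Free→Y; Tariff→Y.
Only (Free, Y) has each player best-responding; Nash payoffs (12, 10).
Country A earns 17 sequentially versus 12 at the Nash outcome: better off.

better off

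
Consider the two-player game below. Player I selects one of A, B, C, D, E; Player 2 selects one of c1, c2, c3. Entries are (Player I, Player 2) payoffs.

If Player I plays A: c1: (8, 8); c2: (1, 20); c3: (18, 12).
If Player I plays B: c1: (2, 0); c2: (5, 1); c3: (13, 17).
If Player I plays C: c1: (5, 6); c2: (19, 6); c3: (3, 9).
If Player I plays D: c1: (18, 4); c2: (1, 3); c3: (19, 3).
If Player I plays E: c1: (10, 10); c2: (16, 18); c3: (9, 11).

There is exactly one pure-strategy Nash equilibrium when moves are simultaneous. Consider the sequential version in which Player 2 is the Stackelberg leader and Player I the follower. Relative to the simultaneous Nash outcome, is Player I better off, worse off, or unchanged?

Player I best-responds to each possible Player 2 move:
- c1: BR = D, leader payoff 4.
- c2: BR = C, leader payoff 6.
- c3: BR = D, leader payoff 3.
Among 4, 6, 3, the best is 6 at c2. Subgame-perfect outcome: (C, c2) with payoffs (19, 6).
Now find the simultaneous Nash equilibrium.
Player I's best replies: c1→D; c2→C; c3→D.
Player 2's best replies: A→c2; B→c3; C→c3; D→c1; E→c2.
Only (D, c1) has each player best-responding; Nash payoffs (18, 4).
Player I earns 19 sequentially versus 18 at the Nash outcome: better off.

better off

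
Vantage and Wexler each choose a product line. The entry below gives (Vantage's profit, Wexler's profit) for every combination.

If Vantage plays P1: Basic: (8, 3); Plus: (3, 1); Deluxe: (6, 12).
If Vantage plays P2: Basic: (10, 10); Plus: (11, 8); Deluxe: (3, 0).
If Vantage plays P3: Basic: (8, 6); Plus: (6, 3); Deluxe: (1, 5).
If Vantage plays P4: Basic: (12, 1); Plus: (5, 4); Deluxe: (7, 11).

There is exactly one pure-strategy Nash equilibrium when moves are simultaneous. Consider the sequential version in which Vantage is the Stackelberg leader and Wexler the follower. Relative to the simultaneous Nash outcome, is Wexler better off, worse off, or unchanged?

Backward induction with Vantage moving first.
- P1: Wexler compares 3, 1, 12 and picks Deluxe; Vantage would get 6.
- P2: Wexler compares 10, 8, 0 and picks Basic; Vantage would get 10.
- P3: Wexler compares 6, 3, 5 and picks Basic; Vantage would get 8.
- P4: Wexler compares 1, 4, 11 and picks Deluxe; Vantage would get 7.
Vantage's induced payoffs are 6, 10, 8, 7, so Vantage commits to P2. Subgame-perfect outcome: (P2, Basic) with payoffs (10, 10).
Now find the simultaneous Nash equilibrium.
Vantage's best replies: Basic→P4; Plus→P2; Deluxe→P4.
Wexler's best replies: P1→Deluxe; P2→Basic; P3→Basic; P4→Deluxe.
The unique mutual best reply is (P4, Deluxe), giving (7, 11).
Wexler earns 10 sequentially versus 11 at the Nash outcome: worse off.

worse off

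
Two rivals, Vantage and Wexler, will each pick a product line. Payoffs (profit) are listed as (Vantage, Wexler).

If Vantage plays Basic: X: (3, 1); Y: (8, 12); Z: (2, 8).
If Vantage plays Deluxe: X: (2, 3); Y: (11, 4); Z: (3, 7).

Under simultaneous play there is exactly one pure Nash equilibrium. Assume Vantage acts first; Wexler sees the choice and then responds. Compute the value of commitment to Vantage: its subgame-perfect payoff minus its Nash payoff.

Work backward from Wexler's decision.
- Basic → Wexler plays Y (best of 1, 12, 8); Vantage gets 8.
- Deluxe → Wexler plays Z (best of 3, 4, 7); Vantage gets 3.
Maximizing over 8, 3, Vantage chooses Basic. Subgame-perfect outcome: (Basic, Y) with payoffs (8, 12).
Now find the simultaneous Nash equilibrium.
Vantage's best replies: X→Basic; Y→Deluxe; Z→Deluxe.
Wexler's best replies: Basic→Y; Deluxe→Z.
The unique mutual best reply is (Deluxe, Z), giving (3, 7).
Vantage's commitment gain: 8 − 3 = 5.

5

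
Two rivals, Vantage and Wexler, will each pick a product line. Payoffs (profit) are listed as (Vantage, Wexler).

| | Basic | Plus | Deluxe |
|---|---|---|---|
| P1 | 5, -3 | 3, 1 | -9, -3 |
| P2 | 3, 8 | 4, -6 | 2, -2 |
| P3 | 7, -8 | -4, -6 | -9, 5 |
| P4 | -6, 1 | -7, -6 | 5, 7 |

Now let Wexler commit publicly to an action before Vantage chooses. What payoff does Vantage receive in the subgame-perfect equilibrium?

Backward induction with Wexler moving first.
- Basic → Vantage plays P3 (best of 5, 3, 7, -6); Wexler gets -8.
- Plus → Vantage plays P2 (best of 3, 4, -4, -7); Wexler gets -6.
- Deluxe → Vantage plays P4 (best of -9, 2, -9, 5); Wexler gets 7.
Wexler's induced payoffs are -8, -6, 7, so Wexler commits to Deluxe. Subgame-perfect outcome: (P4, Deluxe) with payoffs (5, 7).

5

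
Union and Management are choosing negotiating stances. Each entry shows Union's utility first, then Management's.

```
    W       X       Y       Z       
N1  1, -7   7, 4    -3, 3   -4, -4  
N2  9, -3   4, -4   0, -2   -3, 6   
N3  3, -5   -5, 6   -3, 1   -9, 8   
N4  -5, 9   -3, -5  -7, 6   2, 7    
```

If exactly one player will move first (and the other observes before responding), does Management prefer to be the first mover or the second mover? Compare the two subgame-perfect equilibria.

first

If Union leads: Management's best replies are N1→X, N2→Z, N3→Z, N4→W; Union's induced payoffs 7, -3, -9, -5; outcome (N1, X), payoffs (7, 4).
If Management leads: Union's best replies are W→N2, X→N1, Y→N2, Z→N4; Management's induced payoffs -3, 4, -2, 7; outcome (N4, Z), payoffs (2, 7).
Management gets 7 moving first and 4 moving second, so Management prefers to move first.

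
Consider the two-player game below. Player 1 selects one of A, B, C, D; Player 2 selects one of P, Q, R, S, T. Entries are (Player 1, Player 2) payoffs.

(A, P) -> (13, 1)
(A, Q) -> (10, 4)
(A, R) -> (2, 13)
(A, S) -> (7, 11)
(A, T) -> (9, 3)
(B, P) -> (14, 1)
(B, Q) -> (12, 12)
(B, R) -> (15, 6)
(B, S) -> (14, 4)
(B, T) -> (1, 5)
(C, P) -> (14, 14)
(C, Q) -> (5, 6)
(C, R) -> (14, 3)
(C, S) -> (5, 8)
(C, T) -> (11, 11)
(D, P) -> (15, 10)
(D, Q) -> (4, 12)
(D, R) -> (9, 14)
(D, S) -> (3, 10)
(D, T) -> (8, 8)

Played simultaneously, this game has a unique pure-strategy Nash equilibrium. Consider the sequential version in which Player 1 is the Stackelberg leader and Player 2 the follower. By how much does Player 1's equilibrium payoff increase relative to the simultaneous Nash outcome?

2

Player 2 best-responds to each possible Player 1 move:
- A: BR = R, leader payoff 2.
- B: BR = Q, leader payoff 12.
- C: BR = P, leader payoff 14.
- D: BR = R, leader payoff 9.
Among 2, 12, 14, 9, the best is 14 at C. Subgame-perfect outcome: (C, P) with payoffs (14, 14).
Under simultaneous play:
Player 1's best replies: P→D; Q→B; R→B; S→B; T→C.
Player 2's best replies: A→R; B→Q; C→P; D→R.
Only (B, Q) has each player best-responding; Nash payoffs (12, 12).
Player 1's commitment gain: 14 − 12 = 2.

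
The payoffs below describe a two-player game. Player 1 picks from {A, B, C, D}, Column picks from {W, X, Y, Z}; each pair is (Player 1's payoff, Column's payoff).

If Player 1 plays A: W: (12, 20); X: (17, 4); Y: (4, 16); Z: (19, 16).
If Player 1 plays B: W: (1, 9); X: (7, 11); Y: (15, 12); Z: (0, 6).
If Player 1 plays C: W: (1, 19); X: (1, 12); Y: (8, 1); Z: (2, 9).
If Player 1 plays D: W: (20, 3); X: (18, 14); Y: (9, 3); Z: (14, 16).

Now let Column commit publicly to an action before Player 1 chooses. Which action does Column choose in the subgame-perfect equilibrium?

Solve by backward induction (Column leads).
- W: Player 1 compares 12, 1, 1, 20 and picks D; Column would get 3.
- X: Player 1 compares 17, 7, 1, 18 and picks D; Column would get 14.
- Y: Player 1 compares 4, 15, 8, 9 and picks B; Column would get 12.
- Z: Player 1 compares 19, 0, 2, 14 and picks A; Column would get 16.
Among 3, 14, 12, 16, the best is 16 at Z. Subgame-perfect outcome: (A, Z) with payoffs (19, 16).

Z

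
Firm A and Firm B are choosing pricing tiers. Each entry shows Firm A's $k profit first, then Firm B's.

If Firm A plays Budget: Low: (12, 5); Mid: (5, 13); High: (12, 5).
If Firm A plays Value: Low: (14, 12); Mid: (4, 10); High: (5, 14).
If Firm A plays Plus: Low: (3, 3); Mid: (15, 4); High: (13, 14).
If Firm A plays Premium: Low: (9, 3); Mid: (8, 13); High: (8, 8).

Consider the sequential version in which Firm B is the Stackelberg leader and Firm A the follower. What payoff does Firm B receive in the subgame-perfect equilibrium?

14

Work backward from Firm A's decision.
- Low: BR = Value, leader payoff 12.
- Mid: BR = Plus, leader payoff 4.
- High: BR = Plus, leader payoff 14.
Among 12, 4, 14, the best is 14 at High. Subgame-perfect outcome: (Plus, High) with payoffs (13, 14).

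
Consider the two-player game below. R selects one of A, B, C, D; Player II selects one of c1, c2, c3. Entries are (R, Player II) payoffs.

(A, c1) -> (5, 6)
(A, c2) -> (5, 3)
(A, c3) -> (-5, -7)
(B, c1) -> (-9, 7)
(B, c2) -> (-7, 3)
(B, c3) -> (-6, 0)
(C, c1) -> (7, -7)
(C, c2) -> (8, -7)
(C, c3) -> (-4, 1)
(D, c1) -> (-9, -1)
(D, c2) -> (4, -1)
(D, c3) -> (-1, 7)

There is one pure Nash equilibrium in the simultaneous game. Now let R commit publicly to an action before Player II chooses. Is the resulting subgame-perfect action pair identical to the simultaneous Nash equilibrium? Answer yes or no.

no

Work backward from Player II's decision.
- A → Player II plays c1 (best of 6, 3, -7); R gets 5.
- B → Player II plays c1 (best of 7, 3, 0); R gets -9.
- C → Player II plays c3 (best of -7, -7, 1); R gets -4.
- D → Player II plays c3 (best of -1, -1, 7); R gets -1.
Among 5, -9, -4, -1, the best is 5 at A. Subgame-perfect outcome: (A, c1) with payoffs (5, 6).
For the simultaneous game, intersect best replies.
R's best replies: c1→C; c2→C; c3→D.
Player II's best replies: A→c1; B→c1; C→c3; D→c3.
The unique mutual best reply is (D, c3), giving (-1, 7).
Sequential outcome (A, c1) differs from the Nash profile (D, c3).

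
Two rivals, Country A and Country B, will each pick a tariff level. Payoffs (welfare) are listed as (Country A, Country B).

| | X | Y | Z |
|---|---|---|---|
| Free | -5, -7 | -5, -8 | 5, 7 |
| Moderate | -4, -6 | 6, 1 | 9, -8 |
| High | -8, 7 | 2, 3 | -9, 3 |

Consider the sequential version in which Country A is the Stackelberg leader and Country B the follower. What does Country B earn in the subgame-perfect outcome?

1

Solve by backward induction (Country A leads).
- Free → Country B plays Z (best of -7, -8, 7); Country A gets 5.
- Moderate → Country B plays Y (best of -6, 1, -8); Country A gets 6.
- High → Country B plays X (best of 7, 3, 3); Country A gets -8.
Among 5, 6, -8, the best is 6 at Moderate. Subgame-perfect outcome: (Moderate, Y) with payoffs (6, 1).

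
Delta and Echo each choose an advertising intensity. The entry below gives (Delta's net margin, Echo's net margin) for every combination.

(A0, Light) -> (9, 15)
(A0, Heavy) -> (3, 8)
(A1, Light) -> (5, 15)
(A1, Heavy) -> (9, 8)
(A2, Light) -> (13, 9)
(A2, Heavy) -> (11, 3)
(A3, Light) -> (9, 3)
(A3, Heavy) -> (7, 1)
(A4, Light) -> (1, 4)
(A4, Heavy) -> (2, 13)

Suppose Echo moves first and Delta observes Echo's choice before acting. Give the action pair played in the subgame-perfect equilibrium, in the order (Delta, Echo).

Work backward from Delta's decision.
- Light → Delta plays A2 (best of 9, 5, 13, 9, 1); Echo gets 9.
- Heavy → Delta plays A2 (best of 3, 9, 11, 7, 2); Echo gets 3.
Among 9, 3, the best is 9 at Light. Subgame-perfect outcome: (A2, Light) with payoffs (13, 9).

(A2, Light)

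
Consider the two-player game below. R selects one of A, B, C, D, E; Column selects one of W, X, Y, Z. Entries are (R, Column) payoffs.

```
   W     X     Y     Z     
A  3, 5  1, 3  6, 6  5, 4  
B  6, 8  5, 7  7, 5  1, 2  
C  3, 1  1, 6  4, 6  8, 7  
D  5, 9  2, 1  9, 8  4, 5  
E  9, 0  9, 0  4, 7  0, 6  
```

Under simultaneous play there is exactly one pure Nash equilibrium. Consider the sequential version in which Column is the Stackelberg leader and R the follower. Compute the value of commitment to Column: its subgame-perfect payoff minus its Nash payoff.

Solve by backward induction (Column leads).
- W: BR = E, leader payoff 0.
- X: BR = E, leader payoff 0.
- Y: BR = D, leader payoff 8.
- Z: BR = C, leader payoff 7.
Among 0, 0, 8, 7, the best is 8 at Y. Subgame-perfect outcome: (D, Y) with payoffs (9, 8).
Under simultaneous play:
R's best replies: W→E; X→E; Y→D; Z→C.
Column's best replies: A→Y; B→W; C→Z; D→W; E→Y.
Only (C, Z) has each player best-responding; Nash payoffs (8, 7).
Column's commitment gain: 8 − 7 = 1.

1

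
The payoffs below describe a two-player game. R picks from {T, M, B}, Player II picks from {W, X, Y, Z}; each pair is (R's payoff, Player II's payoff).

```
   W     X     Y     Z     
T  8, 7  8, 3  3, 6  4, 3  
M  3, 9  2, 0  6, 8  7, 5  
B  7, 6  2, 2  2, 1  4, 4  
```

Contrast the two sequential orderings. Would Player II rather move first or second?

first

If R leads: Player II's best replies are T→W, M→W, B→W; R's induced payoffs 8, 3, 7; outcome (T, W), payoffs (8, 7).
If Player II leads: R's best replies are W→T, X→T, Y→M, Z→M; Player II's induced payoffs 7, 3, 8, 5; outcome (M, Y), payoffs (6, 8).
Player II gets 8 moving first and 7 moving second, so Player II prefers to move first.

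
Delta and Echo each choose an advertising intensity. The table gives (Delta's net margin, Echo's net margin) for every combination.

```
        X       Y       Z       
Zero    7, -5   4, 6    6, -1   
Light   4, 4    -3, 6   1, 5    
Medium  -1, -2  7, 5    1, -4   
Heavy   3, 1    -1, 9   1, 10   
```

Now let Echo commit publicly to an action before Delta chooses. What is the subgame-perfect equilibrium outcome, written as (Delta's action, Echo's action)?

(Medium, Y)

Delta best-responds to each possible Echo move:
- X: BR = Zero, leader payoff -5.
- Y: BR = Medium, leader payoff 5.
- Z: BR = Zero, leader payoff -1.
Echo's induced payoffs are -5, 5, -1, so Echo commits to Y. Subgame-perfect outcome: (Medium, Y) with payoffs (7, 5).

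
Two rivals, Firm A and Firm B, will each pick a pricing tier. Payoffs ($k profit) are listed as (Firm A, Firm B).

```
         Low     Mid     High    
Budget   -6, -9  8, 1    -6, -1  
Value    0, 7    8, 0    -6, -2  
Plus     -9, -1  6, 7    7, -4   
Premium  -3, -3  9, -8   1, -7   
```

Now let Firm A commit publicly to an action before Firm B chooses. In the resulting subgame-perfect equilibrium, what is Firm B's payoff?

1

Firm B best-responds to each possible Firm A move:
- Budget → Firm B plays Mid (best of -9, 1, -1); Firm A gets 8.
- Value → Firm B plays Low (best of 7, 0, -2); Firm A gets 0.
- Plus → Firm B plays Mid (best of -1, 7, -4); Firm A gets 6.
- Premium → Firm B plays Low (best of -3, -8, -7); Firm A gets -3.
Maximizing over 8, 0, 6, -3, Firm A chooses Budget. Subgame-perfect outcome: (Budget, Mid) with payoffs (8, 1).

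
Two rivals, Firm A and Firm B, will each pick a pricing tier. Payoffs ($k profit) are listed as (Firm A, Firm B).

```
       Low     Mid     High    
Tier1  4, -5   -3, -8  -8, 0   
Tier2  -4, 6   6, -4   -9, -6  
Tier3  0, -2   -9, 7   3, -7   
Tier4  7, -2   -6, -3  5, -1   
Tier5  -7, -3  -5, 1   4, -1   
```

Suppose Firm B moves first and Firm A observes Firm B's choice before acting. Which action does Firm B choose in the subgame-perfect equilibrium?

Work backward from Firm A's decision.
- Low → Firm A plays Tier4 (best of 4, -4, 0, 7, -7); Firm B gets -2.
- Mid → Firm A plays Tier2 (best of -3, 6, -9, -6, -5); Firm B gets -4.
- High → Firm A plays Tier4 (best of -8, -9, 3, 5, 4); Firm B gets -1.
Firm B's induced payoffs are -2, -4, -1, so Firm B commits to High. Subgame-perfect outcome: (Tier4, High) with payoffs (5, -1).

High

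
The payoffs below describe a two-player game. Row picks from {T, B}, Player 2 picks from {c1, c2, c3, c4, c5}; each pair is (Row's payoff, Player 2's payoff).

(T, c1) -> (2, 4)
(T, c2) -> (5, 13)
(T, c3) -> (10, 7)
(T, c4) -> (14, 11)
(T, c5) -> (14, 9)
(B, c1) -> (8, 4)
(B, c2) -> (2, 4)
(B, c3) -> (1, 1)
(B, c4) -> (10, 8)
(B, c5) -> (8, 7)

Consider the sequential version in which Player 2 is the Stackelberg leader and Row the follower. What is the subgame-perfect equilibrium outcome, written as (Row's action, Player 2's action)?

(T, c2)

Solve by backward induction (Player 2 leads).
- c1: BR = B, leader payoff 4.
- c2: BR = T, leader payoff 13.
- c3: BR = T, leader payoff 7.
- c4: BR = T, leader payoff 11.
- c5: BR = T, leader payoff 9.
Among 4, 13, 7, 11, 9, the best is 13 at c2. Subgame-perfect outcome: (T, c2) with payoffs (5, 13).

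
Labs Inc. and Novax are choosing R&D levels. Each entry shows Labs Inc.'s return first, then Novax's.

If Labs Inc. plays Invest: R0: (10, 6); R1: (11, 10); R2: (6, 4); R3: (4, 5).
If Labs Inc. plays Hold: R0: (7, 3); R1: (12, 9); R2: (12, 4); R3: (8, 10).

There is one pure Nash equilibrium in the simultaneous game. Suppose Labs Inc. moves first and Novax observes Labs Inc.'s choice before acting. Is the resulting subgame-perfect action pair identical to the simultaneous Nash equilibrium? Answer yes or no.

no

Work backward from Novax's decision.
- Invest: Novax compares 6, 10, 4, 5 and picks R1; Labs Inc. would get 11.
- Hold: Novax compares 3, 9, 4, 10 and picks R3; Labs Inc. would get 8.
Maximizing over 11, 8, Labs Inc. chooses Invest. Subgame-perfect outcome: (Invest, R1) with payoffs (11, 10).
Now find the simultaneous Nash equilibrium.
Labs Inc.'s best replies: R0→Invest; R1→Hold; R2→Hold; R3→Hold.
Novax's best replies: Invest→R1; Hold→R3.
The unique mutual best reply is (Hold, R3), giving (8, 10).
Sequential outcome (Invest, R1) differs from the Nash profile (Hold, R3).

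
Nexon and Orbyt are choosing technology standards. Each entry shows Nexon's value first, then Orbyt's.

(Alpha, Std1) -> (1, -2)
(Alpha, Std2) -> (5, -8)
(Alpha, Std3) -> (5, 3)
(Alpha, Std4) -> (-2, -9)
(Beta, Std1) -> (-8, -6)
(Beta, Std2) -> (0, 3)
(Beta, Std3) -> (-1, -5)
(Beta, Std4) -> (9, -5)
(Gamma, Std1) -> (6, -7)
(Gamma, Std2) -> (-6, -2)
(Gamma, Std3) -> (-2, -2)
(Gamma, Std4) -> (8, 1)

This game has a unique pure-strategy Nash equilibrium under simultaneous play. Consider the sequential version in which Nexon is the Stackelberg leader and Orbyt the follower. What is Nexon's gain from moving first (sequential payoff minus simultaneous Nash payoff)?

3

Solve by backward induction (Nexon leads).
- Alpha → Orbyt plays Std3 (best of -2, -8, 3, -9); Nexon gets 5.
- Beta → Orbyt plays Std2 (best of -6, 3, -5, -5); Nexon gets 0.
- Gamma → Orbyt plays Std4 (best of -7, -2, -2, 1); Nexon gets 8.
Among 5, 0, 8, the best is 8 at Gamma. Subgame-perfect outcome: (Gamma, Std4) with payoffs (8, 1).
For the simultaneous game, intersect best replies.
Nexon's best replies: Std1→Gamma; Std2→Alpha; Std3→Alpha; Std4→Beta.
Orbyt's best replies: Alpha→Std3; Beta→Std2; Gamma→Std4.
The unique mutual best reply is (Alpha, Std3), giving (5, 3).
Nexon's commitment gain: 8 − 5 = 3.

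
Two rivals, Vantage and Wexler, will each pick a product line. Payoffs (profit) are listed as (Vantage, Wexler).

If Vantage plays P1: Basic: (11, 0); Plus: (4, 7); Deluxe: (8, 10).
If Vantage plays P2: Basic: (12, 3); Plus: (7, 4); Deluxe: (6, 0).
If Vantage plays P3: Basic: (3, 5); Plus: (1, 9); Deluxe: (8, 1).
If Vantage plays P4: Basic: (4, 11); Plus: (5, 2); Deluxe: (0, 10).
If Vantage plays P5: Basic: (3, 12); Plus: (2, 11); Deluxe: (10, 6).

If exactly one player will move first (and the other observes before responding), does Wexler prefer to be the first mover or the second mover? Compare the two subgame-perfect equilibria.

If Vantage leads: Wexler's best replies are P1→Deluxe, P2→Plus, P3→Plus, P4→Basic, P5→Basic; Vantage's induced payoffs 8, 7, 1, 4, 3; outcome (P1, Deluxe), payoffs (8, 10).
If Wexler leads: Vantage's best replies are Basic→P2, Plus→P2, Deluxe→P5; Wexler's induced payoffs 3, 4, 6; outcome (P5, Deluxe), payoffs (10, 6).
Wexler gets 6 moving first and 10 moving second, so Wexler prefers to move second.

second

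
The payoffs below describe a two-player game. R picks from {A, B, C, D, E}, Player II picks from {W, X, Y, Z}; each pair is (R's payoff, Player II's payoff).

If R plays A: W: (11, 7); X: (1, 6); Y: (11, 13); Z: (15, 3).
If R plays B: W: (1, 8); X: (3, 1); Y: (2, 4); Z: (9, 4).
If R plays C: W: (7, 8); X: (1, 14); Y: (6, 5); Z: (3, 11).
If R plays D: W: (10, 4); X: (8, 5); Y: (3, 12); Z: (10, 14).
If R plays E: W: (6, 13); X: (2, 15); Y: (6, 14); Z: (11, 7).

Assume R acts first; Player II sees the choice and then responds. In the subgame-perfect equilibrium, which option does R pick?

A

Solve by backward induction (R leads).
- A: BR = Y, leader payoff 11.
- B: BR = W, leader payoff 1.
- C: BR = X, leader payoff 1.
- D: BR = Z, leader payoff 10.
- E: BR = X, leader payoff 2.
Maximizing over 11, 1, 1, 10, 2, R chooses A. Subgame-perfect outcome: (A, Y) with payoffs (11, 13).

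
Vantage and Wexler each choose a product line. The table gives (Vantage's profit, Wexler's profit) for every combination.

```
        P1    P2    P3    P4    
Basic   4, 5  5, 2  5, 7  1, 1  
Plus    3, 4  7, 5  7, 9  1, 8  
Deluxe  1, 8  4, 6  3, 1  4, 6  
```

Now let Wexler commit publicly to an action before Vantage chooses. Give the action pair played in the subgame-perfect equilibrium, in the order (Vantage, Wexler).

(Plus, P3)

Solve by backward induction (Wexler leads).
- P1: BR = Basic, leader payoff 5.
- P2: BR = Plus, leader payoff 5.
- P3: BR = Plus, leader payoff 9.
- P4: BR = Deluxe, leader payoff 6.
Wexler's induced payoffs are 5, 5, 9, 6, so Wexler commits to P3. Subgame-perfect outcome: (Plus, P3) with payoffs (7, 9).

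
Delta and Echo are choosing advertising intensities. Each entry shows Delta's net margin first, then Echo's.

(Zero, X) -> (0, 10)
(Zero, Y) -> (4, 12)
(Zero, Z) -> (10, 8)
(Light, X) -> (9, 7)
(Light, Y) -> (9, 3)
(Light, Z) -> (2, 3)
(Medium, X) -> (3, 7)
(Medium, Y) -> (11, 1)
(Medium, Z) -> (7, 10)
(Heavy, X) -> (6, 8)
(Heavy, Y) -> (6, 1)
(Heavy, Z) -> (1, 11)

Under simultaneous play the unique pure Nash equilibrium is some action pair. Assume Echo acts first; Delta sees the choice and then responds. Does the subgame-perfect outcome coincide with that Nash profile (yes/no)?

Backward induction with Echo moving first.
- X: BR = Light, leader payoff 7.
- Y: BR = Medium, leader payoff 1.
- Z: BR = Zero, leader payoff 8.
Echo's induced payoffs are 7, 1, 8, so Echo commits to Z. Subgame-perfect outcome: (Zero, Z) with payoffs (10, 8).
Under simultaneous play:
Delta's best replies: X→Light; Y→Medium; Z→Zero.
Echo's best replies: Zero→Y; Light→X; Medium→Z; Heavy→Z.
The unique mutual best reply is (Light, X), giving (9, 7).
Sequential outcome (Zero, Z) differs from the Nash profile (Light, X).

no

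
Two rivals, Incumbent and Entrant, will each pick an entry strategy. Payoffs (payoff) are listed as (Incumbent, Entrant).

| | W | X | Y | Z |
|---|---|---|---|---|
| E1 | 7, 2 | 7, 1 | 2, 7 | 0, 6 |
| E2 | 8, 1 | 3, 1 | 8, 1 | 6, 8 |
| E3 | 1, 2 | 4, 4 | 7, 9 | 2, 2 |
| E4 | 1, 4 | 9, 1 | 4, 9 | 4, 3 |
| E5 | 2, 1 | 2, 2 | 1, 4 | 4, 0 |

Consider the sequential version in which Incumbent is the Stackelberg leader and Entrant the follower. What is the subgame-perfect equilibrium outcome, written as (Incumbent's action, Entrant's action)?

(E3, Y)

Work backward from Entrant's decision.
- E1: BR = Y, leader payoff 2.
- E2: BR = Z, leader payoff 6.
- E3: BR = Y, leader payoff 7.
- E4: BR = Y, leader payoff 4.
- E5: BR = Y, leader payoff 1.
Among 2, 6, 7, 4, 1, the best is 7 at E3. Subgame-perfect outcome: (E3, Y) with payoffs (7, 9).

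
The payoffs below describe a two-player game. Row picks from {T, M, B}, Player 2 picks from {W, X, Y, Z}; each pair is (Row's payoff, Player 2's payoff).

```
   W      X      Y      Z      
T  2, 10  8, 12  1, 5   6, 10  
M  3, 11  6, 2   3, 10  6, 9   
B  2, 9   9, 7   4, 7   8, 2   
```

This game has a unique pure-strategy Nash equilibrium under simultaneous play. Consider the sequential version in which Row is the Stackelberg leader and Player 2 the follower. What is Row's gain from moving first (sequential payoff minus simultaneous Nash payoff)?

Backward induction with Row moving first.
- T: Player 2 compares 10, 12, 5, 10 and picks X; Row would get 8.
- M: Player 2 compares 11, 2, 10, 9 and picks W; Row would get 3.
- B: Player 2 compares 9, 7, 7, 2 and picks W; Row would get 2.
Among 8, 3, 2, the best is 8 at T. Subgame-perfect outcome: (T, X) with payoffs (8, 12).
Under simultaneous play:
Row's best replies: W→M; X→B; Y→B; Z→B.
Player 2's best replies: T→X; M→W; B→W.
The unique mutual best reply is (M, W), giving (3, 11).
Row's commitment gain: 8 − 3 = 5.

5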